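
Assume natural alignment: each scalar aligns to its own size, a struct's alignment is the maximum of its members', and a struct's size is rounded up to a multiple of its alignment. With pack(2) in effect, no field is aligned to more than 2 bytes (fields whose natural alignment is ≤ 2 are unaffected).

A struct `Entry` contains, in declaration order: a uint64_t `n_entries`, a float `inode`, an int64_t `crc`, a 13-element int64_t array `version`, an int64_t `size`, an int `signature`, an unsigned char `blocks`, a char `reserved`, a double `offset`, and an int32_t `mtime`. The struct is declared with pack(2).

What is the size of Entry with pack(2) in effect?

@0: n_entries [8B, align 2] → 8
@8: inode [4B, align 2] → 12
@12: crc [8B, align 2] → 20
@20: version [104B, align 2] → 124
@124: size [8B, align 2] → 132
@132: signature [4B, align 2] → 136
@136: blocks [1B, align 1] → 137
@137: reserved [1B, align 1] → 138
@138: offset [8B, align 2] → 146
@146: mtime [4B, align 2] → 150
size 150, align 2

150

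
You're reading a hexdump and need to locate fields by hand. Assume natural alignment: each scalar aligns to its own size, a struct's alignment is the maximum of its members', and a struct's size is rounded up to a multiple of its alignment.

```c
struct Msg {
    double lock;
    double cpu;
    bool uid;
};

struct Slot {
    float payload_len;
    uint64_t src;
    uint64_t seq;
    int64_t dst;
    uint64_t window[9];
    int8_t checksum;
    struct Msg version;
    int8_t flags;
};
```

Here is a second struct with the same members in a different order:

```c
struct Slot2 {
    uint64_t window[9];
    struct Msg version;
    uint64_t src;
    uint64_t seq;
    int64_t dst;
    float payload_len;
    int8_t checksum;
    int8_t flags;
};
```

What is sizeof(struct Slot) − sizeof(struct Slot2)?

16

Msg: @0: lock [8B, align 8] → 8; @8: cpu [8B, align 8] → 16; @16: uid [1B, align 1] → 17; +7 tail pad (align 8); size 24, align 8
@0: payload_len [4B, align 4] → 4
+4 pad (align 8)
@8: src [8B, align 8] → 16
@16: seq [8B, align 8] → 24
@24: dst [8B, align 8] → 32
@32: window [72B, align 8] → 104
@104: checksum [1B, align 1] → 105
+7 pad (align 8)
@112: version [24B, align 8] → 136
@136: flags [1B, align 1] → 137
+7 tail pad (align 8)
size 144, align 8
— Slot2 —
@0: window [72B, align 8] → 72
@72: version [24B, align 8] → 96
@96: src [8B, align 8] → 104
@104: seq [8B, align 8] → 112
@112: dst [8B, align 8] → 120
@120: payload_len [4B, align 4] → 124
@124: checksum [1B, align 1] → 125
@125: flags [1B, align 1] → 126
+2 tail pad (align 8)
size 128, align 8
144 − 128 = 16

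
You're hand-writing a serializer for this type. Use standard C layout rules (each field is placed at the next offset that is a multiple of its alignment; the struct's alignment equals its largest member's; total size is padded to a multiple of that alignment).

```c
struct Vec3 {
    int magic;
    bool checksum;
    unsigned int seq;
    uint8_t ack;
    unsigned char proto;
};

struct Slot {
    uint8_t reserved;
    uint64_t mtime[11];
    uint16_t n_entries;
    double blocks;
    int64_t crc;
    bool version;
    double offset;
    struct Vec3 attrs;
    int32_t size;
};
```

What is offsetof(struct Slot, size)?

Vec3: magic at 0 (size 4, align 4) → ends 4; checksum at 4 (size 1, align 1) → ends 5; pad 3 to align 4 for seq; seq at 8 (size 4, align 4) → ends 12; ack at 12 (size 1, align 1) → ends 13; proto at 13 (size 1, align 1) → ends 14; tail pad 2 to reach multiple of 4; total 16 bytes, alignment 4
reserved at 0 (size 1, align 1) → ends 1
pad 7 to align 8 for mtime
mtime at 8 (size 88, align 8) → ends 96
n_entries at 96 (size 2, align 2) → ends 98
pad 6 to align 8 for blocks
blocks at 104 (size 8, align 8) → ends 112
crc at 112 (size 8, align 8) → ends 120
version at 120 (size 1, align 1) → ends 121
pad 7 to align 8 for offset
offset at 128 (size 8, align 8) → ends 136
attrs at 136 (size 16, align 4) → ends 152
size at 152 (size 4, align 4) → ends 156

152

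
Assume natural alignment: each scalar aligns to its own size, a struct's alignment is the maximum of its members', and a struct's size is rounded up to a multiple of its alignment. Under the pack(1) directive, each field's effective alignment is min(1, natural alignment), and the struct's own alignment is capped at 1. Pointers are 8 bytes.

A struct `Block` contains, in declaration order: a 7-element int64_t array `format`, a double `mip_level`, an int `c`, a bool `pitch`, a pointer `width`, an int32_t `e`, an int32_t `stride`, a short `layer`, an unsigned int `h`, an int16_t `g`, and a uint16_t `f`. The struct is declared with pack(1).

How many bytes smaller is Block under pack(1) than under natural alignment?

9

natural layout:
  format at 0 (size 56, align 8) → ends 56
  mip_level at 56 (size 8, align 8) → ends 64
  c at 64 (size 4, align 4) → ends 68
  pitch at 68 (size 1, align 1) → ends 69
  pad 3 to align 8 for width
  width at 72 (size 8, align 8) → ends 80
  e at 80 (size 4, align 4) → ends 84
  stride at 84 (size 4, align 4) → ends 88
  layer at 88 (size 2, align 2) → ends 90
  pad 2 to align 4 for h
  h at 92 (size 4, align 4) → ends 96
  g at 96 (size 2, align 2) → ends 98
  f at 98 (size 2, align 2) → ends 100
  tail pad 4 to reach multiple of 8
  total 104 bytes, alignment 8
packed(1) layout:
  format at 0 (size 56, align 1) → ends 56
  mip_level at 56 (size 8, align 1) → ends 64
  c at 64 (size 4, align 1) → ends 68
  pitch at 68 (size 1, align 1) → ends 69
  width at 69 (size 8, align 1) → ends 77
  e at 77 (size 4, align 1) → ends 81
  stride at 81 (size 4, align 1) → ends 85
  layer at 85 (size 2, align 1) → ends 87
  h at 87 (size 4, align 1) → ends 91
  g at 91 (size 2, align 1) → ends 93
  f at 93 (size 2, align 1) → ends 95
  total 95 bytes, alignment 1
104 − 95 = 9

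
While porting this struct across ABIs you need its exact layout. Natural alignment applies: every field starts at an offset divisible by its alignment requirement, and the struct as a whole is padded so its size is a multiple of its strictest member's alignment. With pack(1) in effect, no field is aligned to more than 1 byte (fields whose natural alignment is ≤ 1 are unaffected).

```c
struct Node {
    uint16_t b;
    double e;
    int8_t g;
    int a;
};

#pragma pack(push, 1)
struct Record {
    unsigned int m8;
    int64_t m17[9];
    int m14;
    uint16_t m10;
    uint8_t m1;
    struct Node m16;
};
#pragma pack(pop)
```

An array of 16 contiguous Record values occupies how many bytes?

Node: b at 0 (size 2, align 2) → ends 2; pad 6 to align 8 for e; e at 8 (size 8, align 8) → ends 16; g at 16 (size 1, align 1) → ends 17; pad 3 to align 4 for a; a at 20 (size 4, align 4) → ends 24; total 24 bytes, alignment 8
m8 at 0 (size 4, align 1) → ends 4
m17 at 4 (size 72, align 1) → ends 76
m14 at 76 (size 4, align 1) → ends 80
m10 at 80 (size 2, align 1) → ends 82
m1 at 82 (size 1, align 1) → ends 83
m16 at 83 (size 24, align 1) → ends 107
total 107 bytes, alignment 1
array of 16: 16 × 107 = 1712

1712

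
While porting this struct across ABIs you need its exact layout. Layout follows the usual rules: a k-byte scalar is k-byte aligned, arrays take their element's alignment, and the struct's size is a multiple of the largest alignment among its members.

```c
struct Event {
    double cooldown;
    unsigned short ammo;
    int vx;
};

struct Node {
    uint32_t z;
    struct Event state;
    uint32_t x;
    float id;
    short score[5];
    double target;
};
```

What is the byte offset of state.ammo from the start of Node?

Event: cooldown at 0 (size 8, align 8) → ends 8; ammo at 8 (size 2, align 2) → ends 10; pad 2 to align 4 for vx; vx at 12 (size 4, align 4) → ends 16; total 16 bytes, alignment 8
z at 0 (size 4, align 4) → ends 4
pad 4 to align 8 for state
state at 8 (size 16, align 8) → ends 24
within Event: ammo at 8
8 + 8 = 16

16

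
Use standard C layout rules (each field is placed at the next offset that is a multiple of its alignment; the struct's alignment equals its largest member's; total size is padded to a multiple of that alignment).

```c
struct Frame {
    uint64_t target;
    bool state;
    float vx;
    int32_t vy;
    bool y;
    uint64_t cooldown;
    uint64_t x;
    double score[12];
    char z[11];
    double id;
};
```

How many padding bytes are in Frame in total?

11

0..8  target  (8B, 8-aligned)
8..9  state  (1B, 1-aligned)
9..12  -- padding (3B)
12..16  vx  (4B, 4-aligned)
16..20  vy  (4B, 4-aligned)
20..21  y  (1B, 1-aligned)
21..24  -- padding (3B)
24..32  cooldown  (8B, 8-aligned)
32..40  x  (8B, 8-aligned)
40..136  score  (96B, 8-aligned)
136..147  z  (11B, 1-aligned)
147..152  -- padding (5B)
152..160  id  (8B, 8-aligned)
sizeof = 160, alignof = 8
data bytes 149, size 160 → padding 11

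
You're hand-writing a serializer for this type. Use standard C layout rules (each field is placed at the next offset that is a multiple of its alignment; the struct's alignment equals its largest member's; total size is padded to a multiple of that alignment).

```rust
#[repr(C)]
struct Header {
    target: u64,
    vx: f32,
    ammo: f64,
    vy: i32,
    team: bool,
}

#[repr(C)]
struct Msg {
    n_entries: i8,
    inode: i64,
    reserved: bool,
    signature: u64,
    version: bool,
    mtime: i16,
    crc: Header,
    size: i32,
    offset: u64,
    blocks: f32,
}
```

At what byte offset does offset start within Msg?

80

Header: 0..8  target  (8B, 8-aligned); 8..12  vx  (4B, 4-aligned); 12..16  -- padding (4B); 16..24  ammo  (8B, 8-aligned); 24..28  vy  (4B, 4-aligned); 28..29  team  (1B, 1-aligned); 29..32  -- tail padding (3B); sizeof = 32, alignof = 8
0..1  n_entries  (1B, 1-aligned)
1..8  -- padding (7B)
8..16  inode  (8B, 8-aligned)
16..17  reserved  (1B, 1-aligned)
17..24  -- padding (7B)
24..32  signature  (8B, 8-aligned)
32..33  version  (1B, 1-aligned)
33..34  -- padding (1B)
34..36  mtime  (2B, 2-aligned)
36..40  -- padding (4B)
40..72  crc  (32B, 8-aligned)
72..76  size  (4B, 4-aligned)
76..80  -- padding (4B)
80..88  offset  (8B, 8-aligned)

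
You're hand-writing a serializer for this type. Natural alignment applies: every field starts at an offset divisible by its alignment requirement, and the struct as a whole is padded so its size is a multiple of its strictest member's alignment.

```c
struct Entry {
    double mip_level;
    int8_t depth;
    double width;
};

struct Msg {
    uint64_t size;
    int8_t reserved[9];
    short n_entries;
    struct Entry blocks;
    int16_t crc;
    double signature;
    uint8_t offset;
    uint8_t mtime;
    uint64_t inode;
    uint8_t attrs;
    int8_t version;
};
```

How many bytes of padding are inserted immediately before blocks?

Entry: mip_level at 0 (size 8, align 8) → ends 8; depth at 8 (size 1, align 1) → ends 9; pad 7 to align 8 for width; width at 16 (size 8, align 8) → ends 24; total 24 bytes, alignment 8
size at 0 (size 8, align 8) → ends 8
reserved at 8 (size 9, align 1) → ends 17
pad 1 to align 2 for n_entries
n_entries at 18 (size 2, align 2) → ends 20
pad 4 to align 8 for blocks
blocks at 24 (size 24, align 8) → ends 48

4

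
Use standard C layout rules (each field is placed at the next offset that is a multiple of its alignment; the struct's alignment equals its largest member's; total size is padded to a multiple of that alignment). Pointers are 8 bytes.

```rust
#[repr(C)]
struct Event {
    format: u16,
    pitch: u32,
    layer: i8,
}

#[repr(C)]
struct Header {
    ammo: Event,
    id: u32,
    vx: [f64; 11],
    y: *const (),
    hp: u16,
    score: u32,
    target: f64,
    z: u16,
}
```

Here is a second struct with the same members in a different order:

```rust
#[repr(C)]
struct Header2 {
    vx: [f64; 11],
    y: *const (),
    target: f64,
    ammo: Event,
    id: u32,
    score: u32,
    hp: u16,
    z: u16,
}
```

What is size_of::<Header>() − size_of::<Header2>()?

8

Event: 0..2  format  (2B, 2-aligned); 2..4  -- padding (2B); 4..8  pitch  (4B, 4-aligned); 8..9  layer  (1B, 1-aligned); 9..12  -- tail padding (3B); sizeof = 12, alignof = 4
0..12  ammo  (12B, 4-aligned)
12..16  id  (4B, 4-aligned)
16..104  vx  (88B, 8-aligned)
104..112  y  (8B, 8-aligned)
112..114  hp  (2B, 2-aligned)
114..116  -- padding (2B)
116..120  score  (4B, 4-aligned)
120..128  target  (8B, 8-aligned)
128..130  z  (2B, 2-aligned)
130..136  -- tail padding (6B)
sizeof = 136, alignof = 8
— Header2 —
0..88  vx  (88B, 8-aligned)
88..96  y  (8B, 8-aligned)
96..104  target  (8B, 8-aligned)
104..116  ammo  (12B, 4-aligned)
116..120  id  (4B, 4-aligned)
120..124  score  (4B, 4-aligned)
124..126  hp  (2B, 2-aligned)
126..128  z  (2B, 2-aligned)
sizeof = 128, alignof = 8
136 − 128 = 8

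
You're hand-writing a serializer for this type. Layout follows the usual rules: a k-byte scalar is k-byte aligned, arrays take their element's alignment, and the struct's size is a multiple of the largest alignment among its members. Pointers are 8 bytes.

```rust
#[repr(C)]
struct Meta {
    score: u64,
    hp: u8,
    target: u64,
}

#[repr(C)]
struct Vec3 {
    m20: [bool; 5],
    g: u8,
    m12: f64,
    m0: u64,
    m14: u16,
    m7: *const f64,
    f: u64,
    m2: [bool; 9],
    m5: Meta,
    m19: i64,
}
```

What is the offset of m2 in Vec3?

Meta: @0: score [8B, align 8] → 8; @8: hp [1B, align 1] → 9; +7 pad (align 8); @16: target [8B, align 8] → 24; size 24, align 8
@0: m20 [5B, align 1] → 5
@5: g [1B, align 1] → 6
+2 pad (align 8)
@8: m12 [8B, align 8] → 16
@16: m0 [8B, align 8] → 24
@24: m14 [2B, align 2] → 26
+6 pad (align 8)
@32: m7 [8B, align 8] → 40
@40: f [8B, align 8] → 48
@48: m2 [9B, align 1] → 57

48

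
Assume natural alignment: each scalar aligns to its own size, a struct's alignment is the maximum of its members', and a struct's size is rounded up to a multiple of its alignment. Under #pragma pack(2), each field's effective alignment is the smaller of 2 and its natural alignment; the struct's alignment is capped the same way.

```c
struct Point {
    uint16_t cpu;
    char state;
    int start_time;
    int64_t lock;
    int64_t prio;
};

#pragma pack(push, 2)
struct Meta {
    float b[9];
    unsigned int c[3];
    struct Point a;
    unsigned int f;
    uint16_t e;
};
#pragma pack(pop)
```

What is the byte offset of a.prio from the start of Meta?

64

Point: cpu at 0 (size 2, align 2) → ends 2; state at 2 (size 1, align 1) → ends 3; pad 1 to align 4 for start_time; start_time at 4 (size 4, align 4) → ends 8; lock at 8 (size 8, align 8) → ends 16; prio at 16 (size 8, align 8) → ends 24; total 24 bytes, alignment 8
b at 0 (size 36, align 2) → ends 36
c at 36 (size 12, align 2) → ends 48
a at 48 (size 24, align 2) → ends 72
within Point: prio at 16
48 + 16 = 64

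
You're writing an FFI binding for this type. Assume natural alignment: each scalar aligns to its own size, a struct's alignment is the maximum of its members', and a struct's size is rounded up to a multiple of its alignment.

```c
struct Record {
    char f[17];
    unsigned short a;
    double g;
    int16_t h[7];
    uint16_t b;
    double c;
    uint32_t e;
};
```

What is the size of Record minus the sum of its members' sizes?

0..17  f  (17B, 1-aligned)
17..18  -- padding (1B)
18..20  a  (2B, 2-aligned)
20..24  -- padding (4B)
24..32  g  (8B, 8-aligned)
32..46  h  (14B, 2-aligned)
46..48  b  (2B, 2-aligned)
48..56  c  (8B, 8-aligned)
56..60  e  (4B, 4-aligned)
60..64  -- tail padding (4B)
sizeof = 64, alignof = 8
data bytes 55, size 64 → padding 9

9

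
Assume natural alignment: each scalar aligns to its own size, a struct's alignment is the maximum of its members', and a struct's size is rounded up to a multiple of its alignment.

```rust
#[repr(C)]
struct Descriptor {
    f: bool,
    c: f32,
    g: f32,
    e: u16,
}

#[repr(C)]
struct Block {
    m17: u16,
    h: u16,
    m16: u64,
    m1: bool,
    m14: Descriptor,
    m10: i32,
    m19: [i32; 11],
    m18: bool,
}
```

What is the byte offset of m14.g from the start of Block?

Descriptor: 0..1  f  (1B, 1-aligned); 1..4  -- padding (3B); 4..8  c  (4B, 4-aligned); 8..12  g  (4B, 4-aligned); 12..14  e  (2B, 2-aligned); 14..16  -- tail padding (2B); sizeof = 16, alignof = 4
0..2  m17  (2B, 2-aligned)
2..4  h  (2B, 2-aligned)
4..8  -- padding (4B)
8..16  m16  (8B, 8-aligned)
16..17  m1  (1B, 1-aligned)
17..20  -- padding (3B)
20..36  m14  (16B, 4-aligned)
within Descriptor: g at 8
20 + 8 = 28

28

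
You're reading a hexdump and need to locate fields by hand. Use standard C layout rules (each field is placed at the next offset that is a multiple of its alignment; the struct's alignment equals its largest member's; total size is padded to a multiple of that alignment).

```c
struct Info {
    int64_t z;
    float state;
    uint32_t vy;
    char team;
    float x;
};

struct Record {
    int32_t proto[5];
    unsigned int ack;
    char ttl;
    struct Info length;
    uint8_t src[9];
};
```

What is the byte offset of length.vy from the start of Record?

44

Info: @0: z [8B, align 8] → 8; @8: state [4B, align 4] → 12; @12: vy [4B, align 4] → 16; @16: team [1B, align 1] → 17; +3 pad (align 4); @20: x [4B, align 4] → 24; size 24, align 8
@0: proto [20B, align 4] → 20
@20: ack [4B, align 4] → 24
@24: ttl [1B, align 1] → 25
+7 pad (align 8)
@32: length [24B, align 8] → 56
within Info: vy at 12
32 + 12 = 44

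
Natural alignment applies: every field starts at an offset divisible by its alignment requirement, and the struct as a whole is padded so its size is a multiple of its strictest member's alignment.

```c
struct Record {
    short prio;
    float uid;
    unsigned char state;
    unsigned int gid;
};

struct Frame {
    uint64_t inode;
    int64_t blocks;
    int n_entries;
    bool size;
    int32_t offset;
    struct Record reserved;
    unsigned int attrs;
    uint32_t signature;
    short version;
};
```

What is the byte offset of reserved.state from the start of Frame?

Record: 0..2  prio  (2B, 2-aligned); 2..4  -- padding (2B); 4..8  uid  (4B, 4-aligned); 8..9  state  (1B, 1-aligned); 9..12  -- padding (3B); 12..16  gid  (4B, 4-aligned); sizeof = 16, alignof = 4
0..8  inode  (8B, 8-aligned)
8..16  blocks  (8B, 8-aligned)
16..20  n_entries  (4B, 4-aligned)
20..21  size  (1B, 1-aligned)
21..24  -- padding (3B)
24..28  offset  (4B, 4-aligned)
28..44  reserved  (16B, 4-aligned)
within Record: state at 8
28 + 8 = 36

36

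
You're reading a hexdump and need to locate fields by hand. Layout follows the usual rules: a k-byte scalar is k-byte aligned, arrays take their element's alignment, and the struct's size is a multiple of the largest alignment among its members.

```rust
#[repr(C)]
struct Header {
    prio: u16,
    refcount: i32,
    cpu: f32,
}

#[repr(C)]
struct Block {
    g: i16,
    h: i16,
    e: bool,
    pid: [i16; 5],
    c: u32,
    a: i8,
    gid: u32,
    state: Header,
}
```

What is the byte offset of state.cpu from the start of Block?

36

Header: @0: prio [2B, align 2] → 2; +2 pad (align 4); @4: refcount [4B, align 4] → 8; @8: cpu [4B, align 4] → 12; size 12, align 4
@0: g [2B, align 2] → 2
@2: h [2B, align 2] → 4
@4: e [1B, align 1] → 5
+1 pad (align 2)
@6: pid [10B, align 2] → 16
@16: c [4B, align 4] → 20
@20: a [1B, align 1] → 21
+3 pad (align 4)
@24: gid [4B, align 4] → 28
@28: state [12B, align 4] → 40
within Header: cpu at 8
28 + 8 = 36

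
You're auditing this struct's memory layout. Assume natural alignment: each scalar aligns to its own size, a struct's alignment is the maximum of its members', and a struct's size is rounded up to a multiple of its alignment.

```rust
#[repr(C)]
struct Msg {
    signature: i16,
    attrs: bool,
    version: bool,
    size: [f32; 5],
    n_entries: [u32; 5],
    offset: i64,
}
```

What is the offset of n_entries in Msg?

24

0..2  signature  (2B, 2-aligned)
2..3  attrs  (1B, 1-aligned)
3..4  version  (1B, 1-aligned)
4..24  size  (20B, 4-aligned)
24..44  n_entries  (20B, 4-aligned)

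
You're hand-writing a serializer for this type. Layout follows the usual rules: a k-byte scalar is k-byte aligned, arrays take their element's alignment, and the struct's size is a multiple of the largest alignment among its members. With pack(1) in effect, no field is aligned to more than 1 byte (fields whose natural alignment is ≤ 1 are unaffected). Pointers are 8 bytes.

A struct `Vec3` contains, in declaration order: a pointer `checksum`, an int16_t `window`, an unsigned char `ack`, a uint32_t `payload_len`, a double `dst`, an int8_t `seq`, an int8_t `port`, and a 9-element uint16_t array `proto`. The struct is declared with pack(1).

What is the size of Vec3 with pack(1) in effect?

43

@0: checksum [8B, align 1] → 8
@8: window [2B, align 1] → 10
@10: ack [1B, align 1] → 11
@11: payload_len [4B, align 1] → 15
@15: dst [8B, align 1] → 23
@23: seq [1B, align 1] → 24
@24: port [1B, align 1] → 25
@25: proto [18B, align 1] → 43
size 43, align 1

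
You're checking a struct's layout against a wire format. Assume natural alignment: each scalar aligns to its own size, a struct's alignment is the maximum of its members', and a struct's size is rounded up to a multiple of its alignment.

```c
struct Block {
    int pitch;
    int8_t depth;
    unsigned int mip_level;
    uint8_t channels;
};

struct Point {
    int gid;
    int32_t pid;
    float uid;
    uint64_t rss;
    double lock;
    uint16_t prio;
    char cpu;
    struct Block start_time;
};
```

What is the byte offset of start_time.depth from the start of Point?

40

Block: 0..4  pitch  (4B, 4-aligned); 4..5  depth  (1B, 1-aligned); 5..8  -- padding (3B); 8..12  mip_level  (4B, 4-aligned); 12..13  channels  (1B, 1-aligned); 13..16  -- tail padding (3B); sizeof = 16, alignof = 4
0..4  gid  (4B, 4-aligned)
4..8  pid  (4B, 4-aligned)
8..12  uid  (4B, 4-aligned)
12..16  -- padding (4B)
16..24  rss  (8B, 8-aligned)
24..32  lock  (8B, 8-aligned)
32..34  prio  (2B, 2-aligned)
34..35  cpu  (1B, 1-aligned)
35..36  -- padding (1B)
36..52  start_time  (16B, 4-aligned)
within Block: depth at 4
36 + 4 = 40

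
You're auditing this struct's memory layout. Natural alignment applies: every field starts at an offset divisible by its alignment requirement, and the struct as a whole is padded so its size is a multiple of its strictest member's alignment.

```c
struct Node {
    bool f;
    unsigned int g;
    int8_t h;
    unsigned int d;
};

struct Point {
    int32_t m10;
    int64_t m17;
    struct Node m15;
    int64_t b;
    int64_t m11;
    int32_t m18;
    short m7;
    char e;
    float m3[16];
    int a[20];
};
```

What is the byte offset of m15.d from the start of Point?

Node: @0: f [1B, align 1] → 1; +3 pad (align 4); @4: g [4B, align 4] → 8; @8: h [1B, align 1] → 9; +3 pad (align 4); @12: d [4B, align 4] → 16; size 16, align 4
@0: m10 [4B, align 4] → 4
+4 pad (align 8)
@8: m17 [8B, align 8] → 16
@16: m15 [16B, align 4] → 32
within Node: d at 12
16 + 12 = 28

28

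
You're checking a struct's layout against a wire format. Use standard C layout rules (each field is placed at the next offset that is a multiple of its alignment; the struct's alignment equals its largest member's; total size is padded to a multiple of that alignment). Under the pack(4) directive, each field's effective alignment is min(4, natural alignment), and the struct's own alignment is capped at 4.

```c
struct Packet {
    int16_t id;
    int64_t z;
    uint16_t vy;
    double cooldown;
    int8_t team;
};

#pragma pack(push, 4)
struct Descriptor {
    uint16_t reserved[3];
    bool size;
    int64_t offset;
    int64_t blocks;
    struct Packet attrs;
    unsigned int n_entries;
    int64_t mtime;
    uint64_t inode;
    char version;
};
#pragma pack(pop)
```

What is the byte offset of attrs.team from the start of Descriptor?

56

Packet: @0: id [2B, align 2] → 2; +6 pad (align 8); @8: z [8B, align 8] → 16; @16: vy [2B, align 2] → 18; +6 pad (align 8); @24: cooldown [8B, align 8] → 32; @32: team [1B, align 1] → 33; +7 tail pad (align 8); size 40, align 8
@0: reserved [6B, align 2] → 6
@6: size [1B, align 1] → 7
+1 pad (align 4)
@8: offset [8B, align 4] → 16
@16: blocks [8B, align 4] → 24
@24: attrs [40B, align 4] → 64
within Packet: team at 32
24 + 32 = 56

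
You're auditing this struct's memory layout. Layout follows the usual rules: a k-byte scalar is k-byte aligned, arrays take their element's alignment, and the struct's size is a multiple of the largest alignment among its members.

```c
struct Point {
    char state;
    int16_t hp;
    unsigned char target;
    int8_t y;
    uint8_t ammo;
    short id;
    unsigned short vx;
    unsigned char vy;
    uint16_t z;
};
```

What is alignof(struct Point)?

member alignments: state=1, hp=2, target=1, y=1, ammo=1, id=2, vx=2, vy=1, z=2
max = 2

2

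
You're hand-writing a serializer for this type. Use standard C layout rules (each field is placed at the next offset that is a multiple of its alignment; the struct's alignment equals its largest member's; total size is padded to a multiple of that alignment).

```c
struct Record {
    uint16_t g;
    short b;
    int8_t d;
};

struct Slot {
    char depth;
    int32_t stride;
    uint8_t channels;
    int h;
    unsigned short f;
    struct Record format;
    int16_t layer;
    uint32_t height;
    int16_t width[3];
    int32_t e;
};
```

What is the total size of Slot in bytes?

Record: @0: g [2B, align 2] → 2; @2: b [2B, align 2] → 4; @4: d [1B, align 1] → 5; +1 tail pad (align 2); size 6, align 2
@0: depth [1B, align 1] → 1
+3 pad (align 4)
@4: stride [4B, align 4] → 8
@8: channels [1B, align 1] → 9
+3 pad (align 4)
@12: h [4B, align 4] → 16
@16: f [2B, align 2] → 18
@18: format [6B, align 2] → 24
@24: layer [2B, align 2] → 26
+2 pad (align 4)
@28: height [4B, align 4] → 32
@32: width [6B, align 2] → 38
+2 pad (align 4)
@40: e [4B, align 4] → 44
size 44, align 4

44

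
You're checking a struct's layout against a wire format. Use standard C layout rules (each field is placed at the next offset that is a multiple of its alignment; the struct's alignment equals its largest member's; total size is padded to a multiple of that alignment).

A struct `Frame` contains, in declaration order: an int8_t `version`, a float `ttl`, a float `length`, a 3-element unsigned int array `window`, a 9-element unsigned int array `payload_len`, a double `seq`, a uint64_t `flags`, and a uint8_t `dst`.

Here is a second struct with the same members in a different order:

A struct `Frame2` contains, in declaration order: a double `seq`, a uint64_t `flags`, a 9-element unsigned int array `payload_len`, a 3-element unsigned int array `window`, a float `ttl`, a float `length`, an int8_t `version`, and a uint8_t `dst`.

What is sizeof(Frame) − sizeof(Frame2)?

version at 0 (size 1, align 1) → ends 1
pad 3 to align 4 for ttl
ttl at 4 (size 4, align 4) → ends 8
length at 8 (size 4, align 4) → ends 12
window at 12 (size 12, align 4) → ends 24
payload_len at 24 (size 36, align 4) → ends 60
pad 4 to align 8 for seq
seq at 64 (size 8, align 8) → ends 72
flags at 72 (size 8, align 8) → ends 80
dst at 80 (size 1, align 1) → ends 81
tail pad 7 to reach multiple of 8
total 88 bytes, alignment 8
— Frame2 —
seq at 0 (size 8, align 8) → ends 8
flags at 8 (size 8, align 8) → ends 16
payload_len at 16 (size 36, align 4) → ends 52
window at 52 (size 12, align 4) → ends 64
ttl at 64 (size 4, align 4) → ends 68
length at 68 (size 4, align 4) → ends 72
version at 72 (size 1, align 1) → ends 73
dst at 73 (size 1, align 1) → ends 74
tail pad 6 to reach multiple of 8
total 80 bytes, alignment 8
88 − 80 = 8

8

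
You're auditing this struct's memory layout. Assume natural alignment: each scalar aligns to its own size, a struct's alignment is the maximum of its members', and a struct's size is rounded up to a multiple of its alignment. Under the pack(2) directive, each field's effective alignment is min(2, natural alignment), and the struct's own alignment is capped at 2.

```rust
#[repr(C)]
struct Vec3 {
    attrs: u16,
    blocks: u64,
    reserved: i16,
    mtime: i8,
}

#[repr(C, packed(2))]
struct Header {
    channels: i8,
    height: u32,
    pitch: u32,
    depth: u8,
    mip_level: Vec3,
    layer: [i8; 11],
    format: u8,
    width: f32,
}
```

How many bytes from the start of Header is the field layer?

Vec3: @0: attrs [2B, align 2] → 2; +6 pad (align 8); @8: blocks [8B, align 8] → 16; @16: reserved [2B, align 2] → 18; @18: mtime [1B, align 1] → 19; +5 tail pad (align 8); size 24, align 8
@0: channels [1B, align 1] → 1
+1 pad (align 2)
@2: height [4B, align 2] → 6
@6: pitch [4B, align 2] → 10
@10: depth [1B, align 1] → 11
+1 pad (align 2)
@12: mip_level [24B, align 2] → 36
@36: layer [11B, align 1] → 47

36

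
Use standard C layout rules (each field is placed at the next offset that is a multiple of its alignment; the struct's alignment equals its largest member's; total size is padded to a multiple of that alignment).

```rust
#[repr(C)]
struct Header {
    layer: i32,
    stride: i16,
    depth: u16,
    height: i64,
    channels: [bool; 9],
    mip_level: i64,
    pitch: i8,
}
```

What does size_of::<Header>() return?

0..4  layer  (4B, 4-aligned)
4..6  stride  (2B, 2-aligned)
6..8  depth  (2B, 2-aligned)
8..16  height  (8B, 8-aligned)
16..25  channels  (9B, 1-aligned)
25..32  -- padding (7B)
32..40  mip_level  (8B, 8-aligned)
40..41  pitch  (1B, 1-aligned)
41..48  -- tail padding (7B)
sizeof = 48, alignof = 8

48 bytes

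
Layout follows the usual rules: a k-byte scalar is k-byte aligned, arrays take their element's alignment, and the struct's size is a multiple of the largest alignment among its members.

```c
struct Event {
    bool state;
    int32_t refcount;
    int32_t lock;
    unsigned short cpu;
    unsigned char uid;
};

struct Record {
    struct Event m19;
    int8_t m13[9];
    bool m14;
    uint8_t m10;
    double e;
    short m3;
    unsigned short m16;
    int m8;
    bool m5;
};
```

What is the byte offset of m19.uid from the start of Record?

14

Event: @0: state [1B, align 1] → 1; +3 pad (align 4); @4: refcount [4B, align 4] → 8; @8: lock [4B, align 4] → 12; @12: cpu [2B, align 2] → 14; @14: uid [1B, align 1] → 15; +1 tail pad (align 4); size 16, align 4
@0: m19 [16B, align 4] → 16
within Event: uid at 14
0 + 14 = 14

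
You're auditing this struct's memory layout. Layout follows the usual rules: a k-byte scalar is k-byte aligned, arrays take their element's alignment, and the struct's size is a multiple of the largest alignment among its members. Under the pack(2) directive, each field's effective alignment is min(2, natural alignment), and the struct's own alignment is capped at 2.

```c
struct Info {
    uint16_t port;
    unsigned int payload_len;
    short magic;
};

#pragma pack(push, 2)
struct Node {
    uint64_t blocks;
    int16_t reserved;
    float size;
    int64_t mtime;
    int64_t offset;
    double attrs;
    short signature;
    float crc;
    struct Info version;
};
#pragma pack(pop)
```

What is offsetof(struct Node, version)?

44

Info: 0..2  port  (2B, 2-aligned); 2..4  -- padding (2B); 4..8  payload_len  (4B, 4-aligned); 8..10  magic  (2B, 2-aligned); 10..12  -- tail padding (2B); sizeof = 12, alignof = 4
0..8  blocks  (8B, 2-aligned)
8..10  reserved  (2B, 2-aligned)
10..14  size  (4B, 2-aligned)
14..22  mtime  (8B, 2-aligned)
22..30  offset  (8B, 2-aligned)
30..38  attrs  (8B, 2-aligned)
38..40  signature  (2B, 2-aligned)
40..44  crc  (4B, 2-aligned)
44..56  version  (12B, 2-aligned)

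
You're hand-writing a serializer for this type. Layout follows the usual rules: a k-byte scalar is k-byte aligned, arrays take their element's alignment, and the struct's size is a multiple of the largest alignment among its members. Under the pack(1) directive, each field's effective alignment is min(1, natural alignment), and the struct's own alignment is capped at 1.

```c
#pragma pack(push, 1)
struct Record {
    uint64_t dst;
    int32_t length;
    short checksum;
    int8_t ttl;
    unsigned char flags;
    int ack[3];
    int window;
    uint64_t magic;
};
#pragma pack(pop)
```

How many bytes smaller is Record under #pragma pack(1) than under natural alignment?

natural layout:
  @0: dst [8B, align 8] → 8
  @8: length [4B, align 4] → 12
  @12: checksum [2B, align 2] → 14
  @14: ttl [1B, align 1] → 15
  @15: flags [1B, align 1] → 16
  @16: ack [12B, align 4] → 28
  @28: window [4B, align 4] → 32
  @32: magic [8B, align 8] → 40
  size 40, align 8
packed(1) layout:
  @0: dst [8B, align 1] → 8
  @8: length [4B, align 1] → 12
  @12: checksum [2B, align 1] → 14
  @14: ttl [1B, align 1] → 15
  @15: flags [1B, align 1] → 16
  @16: ack [12B, align 1] → 28
  @28: window [4B, align 1] → 32
  @32: magic [8B, align 1] → 40
  size 40, align 1
40 − 40 = 0

0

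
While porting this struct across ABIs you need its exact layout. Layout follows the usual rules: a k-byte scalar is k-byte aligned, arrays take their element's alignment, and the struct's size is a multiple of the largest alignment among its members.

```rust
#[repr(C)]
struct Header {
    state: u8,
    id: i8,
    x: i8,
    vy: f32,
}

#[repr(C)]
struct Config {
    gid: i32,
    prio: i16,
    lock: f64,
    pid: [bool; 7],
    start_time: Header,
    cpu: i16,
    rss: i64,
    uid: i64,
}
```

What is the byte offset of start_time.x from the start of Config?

26

Header: state at 0 (size 1, align 1) → ends 1; id at 1 (size 1, align 1) → ends 2; x at 2 (size 1, align 1) → ends 3; pad 1 to align 4 for vy; vy at 4 (size 4, align 4) → ends 8; total 8 bytes, alignment 4
gid at 0 (size 4, align 4) → ends 4
prio at 4 (size 2, align 2) → ends 6
pad 2 to align 8 for lock
lock at 8 (size 8, align 8) → ends 16
pid at 16 (size 7, align 1) → ends 23
pad 1 to align 4 for start_time
start_time at 24 (size 8, align 4) → ends 32
within Header: x at 2
24 + 2 = 26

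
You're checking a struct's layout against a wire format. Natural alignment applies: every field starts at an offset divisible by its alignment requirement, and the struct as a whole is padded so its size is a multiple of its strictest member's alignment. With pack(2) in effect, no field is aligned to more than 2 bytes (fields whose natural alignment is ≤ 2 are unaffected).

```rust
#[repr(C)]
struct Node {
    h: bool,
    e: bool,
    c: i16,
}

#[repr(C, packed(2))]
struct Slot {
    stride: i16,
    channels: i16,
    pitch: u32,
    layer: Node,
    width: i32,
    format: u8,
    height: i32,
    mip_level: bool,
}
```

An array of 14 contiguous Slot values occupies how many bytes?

336

Node: @0: h [1B, align 1] → 1; @1: e [1B, align 1] → 2; @2: c [2B, align 2] → 4; size 4, align 2
@0: stride [2B, align 2] → 2
@2: channels [2B, align 2] → 4
@4: pitch [4B, align 2] → 8
@8: layer [4B, align 2] → 12
@12: width [4B, align 2] → 16
@16: format [1B, align 1] → 17
+1 pad (align 2)
@18: height [4B, align 2] → 22
@22: mip_level [1B, align 1] → 23
+1 tail pad (align 2)
size 24, align 2
array of 14: 14 × 24 = 336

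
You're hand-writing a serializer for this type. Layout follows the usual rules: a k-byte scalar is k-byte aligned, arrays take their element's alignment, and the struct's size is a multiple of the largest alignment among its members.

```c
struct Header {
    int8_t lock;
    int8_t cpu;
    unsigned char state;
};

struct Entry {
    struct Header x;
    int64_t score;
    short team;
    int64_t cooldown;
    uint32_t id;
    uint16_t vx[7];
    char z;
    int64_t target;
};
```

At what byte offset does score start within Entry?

8

Header: @0: lock [1B, align 1] → 1; @1: cpu [1B, align 1] → 2; @2: state [1B, align 1] → 3; size 3, align 1
@0: x [3B, align 1] → 3
+5 pad (align 8)
@8: score [8B, align 8] → 16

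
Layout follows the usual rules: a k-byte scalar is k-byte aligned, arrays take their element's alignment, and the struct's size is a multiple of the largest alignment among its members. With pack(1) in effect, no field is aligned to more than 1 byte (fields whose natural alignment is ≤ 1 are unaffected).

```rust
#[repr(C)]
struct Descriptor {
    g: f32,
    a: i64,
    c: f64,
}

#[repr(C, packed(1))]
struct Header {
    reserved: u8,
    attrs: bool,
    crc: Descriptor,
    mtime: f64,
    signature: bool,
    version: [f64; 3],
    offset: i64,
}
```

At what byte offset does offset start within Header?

Descriptor: 0..4  g  (4B, 4-aligned); 4..8  -- padding (4B); 8..16  a  (8B, 8-aligned); 16..24  c  (8B, 8-aligned); sizeof = 24, alignof = 8
0..1  reserved  (1B, 1-aligned)
1..2  attrs  (1B, 1-aligned)
2..26  crc  (24B, 1-aligned)
26..34  mtime  (8B, 1-aligned)
34..35  signature  (1B, 1-aligned)
35..59  version  (24B, 1-aligned)
59..67  offset  (8B, 1-aligned)

59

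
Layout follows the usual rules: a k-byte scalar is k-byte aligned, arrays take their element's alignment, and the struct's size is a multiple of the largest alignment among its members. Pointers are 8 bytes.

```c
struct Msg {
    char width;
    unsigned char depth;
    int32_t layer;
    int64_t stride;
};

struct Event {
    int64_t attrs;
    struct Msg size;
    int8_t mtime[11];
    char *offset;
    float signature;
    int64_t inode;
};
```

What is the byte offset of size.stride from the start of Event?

Msg: @0: width [1B, align 1] → 1; @1: depth [1B, align 1] → 2; +2 pad (align 4); @4: layer [4B, align 4] → 8; @8: stride [8B, align 8] → 16; size 16, align 8
@0: attrs [8B, align 8] → 8
@8: size [16B, align 8] → 24
within Msg: stride at 8
8 + 8 = 16

16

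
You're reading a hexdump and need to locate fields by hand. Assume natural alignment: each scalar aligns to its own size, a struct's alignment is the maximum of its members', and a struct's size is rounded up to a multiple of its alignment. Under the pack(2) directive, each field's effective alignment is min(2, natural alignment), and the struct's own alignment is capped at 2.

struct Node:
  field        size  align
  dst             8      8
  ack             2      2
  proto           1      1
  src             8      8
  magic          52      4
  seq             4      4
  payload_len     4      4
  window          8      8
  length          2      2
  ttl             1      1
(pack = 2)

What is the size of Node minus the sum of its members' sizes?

dst at 0 (size 8, align 2) → ends 8
ack at 8 (size 2, align 2) → ends 10
proto at 10 (size 1, align 1) → ends 11
pad 1 to align 2 for src
src at 12 (size 8, align 2) → ends 20
magic at 20 (size 52, align 2) → ends 72
seq at 72 (size 4, align 2) → ends 76
payload_len at 76 (size 4, align 2) → ends 80
window at 80 (size 8, align 2) → ends 88
length at 88 (size 2, align 2) → ends 90
ttl at 90 (size 1, align 1) → ends 91
tail pad 1 to reach multiple of 2
total 92 bytes, alignment 2
data bytes 90, size 92 → padding 2

2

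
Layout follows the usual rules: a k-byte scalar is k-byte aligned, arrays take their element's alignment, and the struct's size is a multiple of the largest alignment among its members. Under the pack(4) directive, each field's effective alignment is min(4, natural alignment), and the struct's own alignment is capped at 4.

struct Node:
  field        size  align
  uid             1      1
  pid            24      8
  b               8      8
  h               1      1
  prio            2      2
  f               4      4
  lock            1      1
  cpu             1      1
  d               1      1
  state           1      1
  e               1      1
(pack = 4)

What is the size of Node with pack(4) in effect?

52

uid at 0 (size 1, align 1) → ends 1
pad 3 to align 4 for pid
pid at 4 (size 24, align 4) → ends 28
b at 28 (size 8, align 4) → ends 36
h at 36 (size 1, align 1) → ends 37
pad 1 to align 2 for prio
prio at 38 (size 2, align 2) → ends 40
f at 40 (size 4, align 4) → ends 44
lock at 44 (size 1, align 1) → ends 45
cpu at 45 (size 1, align 1) → ends 46
d at 46 (size 1, align 1) → ends 47
state at 47 (size 1, align 1) → ends 48
e at 48 (size 1, align 1) → ends 49
tail pad 3 to reach multiple of 4
total 52 bytes, alignment 4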